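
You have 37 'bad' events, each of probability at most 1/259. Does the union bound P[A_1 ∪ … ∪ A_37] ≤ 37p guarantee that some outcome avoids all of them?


Union bound: P[∪_{i=1}^{37} A_i] ≤ Σ_i P[A_i] ≤ 37·p = 37·(1/259) = 1/7.
Numerically: 1/7 ≈ 0.1429.
Is 1/7 < 1? YES.
Since P[∪ A_i] ≤ 1/7 < 1, the complement has P[∩ A_i^c] ≥ 1 − 1/7 = 6/7 > 0, so some outcome avoids every A_i.

37·p = 1/7 ≈ 0.1429; existence CERTIFIED by the union bound.


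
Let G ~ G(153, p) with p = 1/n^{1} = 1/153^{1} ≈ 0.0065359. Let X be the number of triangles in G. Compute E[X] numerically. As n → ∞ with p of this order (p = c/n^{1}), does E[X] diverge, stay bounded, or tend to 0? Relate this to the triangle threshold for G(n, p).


Number of potential triangles: C(153, 3) = 585276.
Each occurs with probability p³ ≈ (0.0065359)³ ≈ 2.7920662e-07.
By linearity: E[X] = C(153, 3)·p³ ≈ 585276 · 2.7920662e-07 ≈ 0.16341.
Here α = 1, so p = 1/n is exactly at the triangle threshold p ~ 1/n. Asymptotically E[X] → c³/6 = 1³/6 = 1/6 ≈ 0.16667, a bounded constant. In this regime the triangle count is asymptotically Poisson(c³/6).

E[X] ≈ 0.16341; in regime p = Θ(1/n^{1}) E[X] stays bounded (at the triangle threshold p ~ 1/n).


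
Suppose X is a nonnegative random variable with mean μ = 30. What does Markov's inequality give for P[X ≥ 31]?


μ = E[X] = 30, a = 31.
Markov: P[X ≥ 31] ≤ μ/a = (30)/31 = 30/31.
Numerically: ≈ 0.96774.
(Since a = 31 > μ = 30.00000, the bound 30/31 is < 1 and informative.)

P[X ≥ 31] ≤ 30/31 ≈ 0.96774.


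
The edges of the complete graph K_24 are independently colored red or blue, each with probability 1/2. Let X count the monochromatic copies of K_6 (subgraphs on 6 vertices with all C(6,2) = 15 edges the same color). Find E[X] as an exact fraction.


Let X = Σ_S X_S over the C(24, 6) = 134596 subsets S of size 6, where X_S = 1 if the K_6 on S is monochromatic.
For a fixed S, the K_6 on S has C(6, 2) = 15 edges. P[all 15 edges red] = (1/2)^15, and likewise for blue, so P[monochromatic] = 2·(1/2)^15 = 2^{1 − 15} = 1/16384.
Summing: E[X] = C(24, 6) · 2^{1 − 15} = 134596 · 1/16384 = 33649/4096.
Numerically: E[X] ≈ 8.21509.

E[X] = C(24,6)·2^(1−C(6,2)) = 33649/4096 ≈ 8.21509.


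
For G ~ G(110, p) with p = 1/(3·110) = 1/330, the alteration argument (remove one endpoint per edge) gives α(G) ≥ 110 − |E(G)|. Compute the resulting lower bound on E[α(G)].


E[|E(G)|] = C(110, 2)·p = 5995 · (1/330) = 109/6.
E[α(G)] ≥ n − E[|E(G)|] = 110 − 109/6 = 551/6.
Numerically: ≈ 91.833.
(This is only a lower bound; the true E[α(G)] may be larger.)

E[α(G)] ≥ 551/6 ≈ 91.833.


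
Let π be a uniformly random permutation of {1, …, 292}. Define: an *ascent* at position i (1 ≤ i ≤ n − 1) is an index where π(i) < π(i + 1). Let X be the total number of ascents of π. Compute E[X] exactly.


Write X = Σ X_I over i = 1, …, 291, with X_I the indicator of one ascent.
There are 291 indicators.
For each fixed i, the pair (π(i), π(i+1)) is a uniformly random ordered pair of distinct values from {1, …, 292}; by symmetry P[π(i) < π(i+1)] = 1/2.
By linearity: E[X] = 291 · (1/2) = (292 − 1) · (1/2) = 291/2 ≈ 145.500000.

E[X] = 291/2 = 145.500000.


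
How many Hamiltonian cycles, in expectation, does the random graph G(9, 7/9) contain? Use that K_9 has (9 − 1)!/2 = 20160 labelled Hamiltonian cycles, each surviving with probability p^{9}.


K_9 has (9 − 1)!/2 = 20160 labelled Hamiltonian cycles.
For each such Hamiltonian cycle H, let X_H = 1 if all 9 edges of H are present in G. Then P[X_H = 1] = p^{9} = (7/9)^{9} = 40353607/387420489.
By linearity of expectation: E[X] = Σ_H E[X_H] = 20160 · p^{9} = 20160 · 40353607/387420489 = 90392079680/43046721.
Numerically: E[X] ≈ 2099.9.

E[X] = 20160 · (7/9)^{9} = 90392079680/43046721 ≈ 2099.9.


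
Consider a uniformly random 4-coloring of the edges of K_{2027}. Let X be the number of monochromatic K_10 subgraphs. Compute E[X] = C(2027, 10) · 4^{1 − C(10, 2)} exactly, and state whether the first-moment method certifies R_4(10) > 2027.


E[X] = C(2027, 10) · 4^{1 − 45} = 315586117401470604332341335 · 4^{−44} = 315586117401470604332341335/309485009821345068724781056.
As a reduced fraction: E[X] = 315586117401470604332341335/309485009821345068724781056 ≈ 1.019714.
Is E[X] < 1? NO.
Since E[X] ≥ 1, the first-moment bound is inconclusive at n = 2027; it does NOT by itself certify R_4(10) > 2027.

E[X] = 315586117401470604332341335/309485009821345068724781056 ≈ 1.019714; E[X] ≥ 1; first-moment method inconclusive here.


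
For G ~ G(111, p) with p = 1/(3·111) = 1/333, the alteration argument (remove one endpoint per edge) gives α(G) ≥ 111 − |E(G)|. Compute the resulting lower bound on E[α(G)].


E[|E(G)|] = C(111, 2)·p = 6105 · (1/333) = 55/3.
E[α(G)] ≥ n − E[|E(G)|] = 111 − 55/3 = 278/3.
Numerically: ≈ 92.666667.
(This is only a lower bound; the true E[α(G)] may be larger.)

E[α(G)] ≥ 278/3 ≈ 92.666667.


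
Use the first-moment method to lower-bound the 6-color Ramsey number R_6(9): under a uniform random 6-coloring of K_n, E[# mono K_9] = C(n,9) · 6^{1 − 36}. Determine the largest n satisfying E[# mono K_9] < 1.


We need C(n, 9) · 6^{1 − 36} < 1, i.e. C(n, 9) < 6^{36 − 1} = 1719070799748422591028658176.
Check values of n near the boundary:
  n = 4403: C(4403, 9) = 1699894433046281918452233150; 1699894433046281918452233150 < 1719070799748422591028658176? YES
  n = 4404: C(4404, 9) = 1703375445537161676647015880; 1703375445537161676647015880 < 1719070799748422591028658176? YES
  n = 4405: C(4405, 9) = 1706862792900636302463627150; 1706862792900636302463627150 < 1719070799748422591028658176? YES
  n = 4406: C(4406, 9) = 1710356485221788389505285700; 1710356485221788389505285700 < 1719070799748422591028658176? YES
  n = 4407: C(4407, 9) = 1713856532599459170657070050; 1713856532599459170657070050 < 1719070799748422591028658176? YES
  n = 4408: C(4408, 9) = 1717362945146264156457459600; 1717362945146264156457459600 < 1719070799748422591028658176? YES
  n = 4409: C(4409, 9) = 1720875732988608787686577131; 1720875732988608787686577131 < 1719070799748422591028658176? NO
The largest n with C(n, 9) < 1719070799748422591028658176 is n = 4408 (where E[X] = 35778394690547169926197075/35813974994758803979763712 ≈ 0.999007). Hence R_6(9) > 4408, i.e. R_6(9) ≥ 4409.

Largest n = 4408; hence R_6(9) > 4408.


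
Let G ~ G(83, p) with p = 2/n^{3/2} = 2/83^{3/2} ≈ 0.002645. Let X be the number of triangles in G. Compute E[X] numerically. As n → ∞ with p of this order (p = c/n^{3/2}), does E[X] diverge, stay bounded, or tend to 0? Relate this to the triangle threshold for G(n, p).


Number of potential triangles: C(83, 3) = 91881.
Each occurs with probability p³ ≈ (0.002645)³ ≈ 1.850285e-08.
By linearity: E[X] = C(83, 3)·p³ ≈ 91881 · 1.850285e-08 ≈ 0.0017.
Since α = 3/2 > 1, p = c/n^{3/2} = o(1/n) is below the triangle threshold p ~ 1/n. Asymptotically E[X] ~ (c³/6)·n^{3(1−α)} = (2³/6)·n^{-1.5} → 0, so by Markov's inequality G has no triangles w.h.p.

E[X] ≈ 0.0017; in regime p = Θ(1/n^{3/2}) E[X] tends to 0 (below the triangle threshold p ~ 1/n).


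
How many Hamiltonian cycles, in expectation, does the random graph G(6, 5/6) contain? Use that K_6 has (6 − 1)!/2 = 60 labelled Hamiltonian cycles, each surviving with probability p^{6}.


K_6 has (6 − 1)!/2 = 60 labelled Hamiltonian cycles.
For each such Hamiltonian cycle H, let X_H = 1 if all 6 edges of H are present in G. Then P[X_H = 1] = p^{6} = (5/6)^{6} = 15625/46656.
By linearity of expectation: E[X] = Σ_H E[X_H] = 60 · p^{6} = 60 · 15625/46656 = 78125/3888.
Numerically: E[X] ≈ 20.094.

E[X] = 60 · (5/6)^{6} = 78125/3888 ≈ 20.094.


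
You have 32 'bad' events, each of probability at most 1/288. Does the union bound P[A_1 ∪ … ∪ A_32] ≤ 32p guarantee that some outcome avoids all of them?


Union bound: P[∪_{i=1}^{32} A_i] ≤ Σ_i P[A_i] ≤ 32·p = 32·(1/288) = 1/9.
Numerically: 1/9 ≈ 0.111111.
Is 1/9 < 1? YES.
Since P[∪ A_i] ≤ 1/9 < 1, the complement has P[∩ A_i^c] ≥ 1 − 1/9 = 8/9 > 0, so some outcome avoids every A_i.

32·p = 1/9 ≈ 0.111111; existence CERTIFIED by the union bound.


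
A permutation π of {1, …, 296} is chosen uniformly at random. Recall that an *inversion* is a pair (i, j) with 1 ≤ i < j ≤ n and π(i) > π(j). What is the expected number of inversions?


Write X = Σ X_I over the C(296, 2) = 43660 pairs i < j, with X_I the indicator of one inversion.
There are 43660 indicators.
For each fixed pair i < j, the values π(i) and π(j) are two distinct elements of {1, …, 296} in uniformly random order; by symmetry P[π(i) > π(j)] = 1/2.
By linearity: E[X] = 43660 · (1/2) = C(296, 2) · (1/2) = 43660/2 = 21830 ≈ 21830.0000.

E[X] = 21830 = 21830.0000.


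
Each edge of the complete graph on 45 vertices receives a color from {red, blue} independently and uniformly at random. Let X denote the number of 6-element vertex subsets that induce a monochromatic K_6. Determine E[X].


Let X = Σ_S X_S over the C(45, 6) = 8145060 subsets S of size 6, where X_S = 1 if the K_6 on S is monochromatic.
For a fixed S, the K_6 on S has C(6, 2) = 15 edges. P[all 15 edges red] = (1/2)^15, and likewise for blue, so P[monochromatic] = 2·(1/2)^15 = 2^{1 − 15} = 1/16384.
By linearity of expectation: E[X] = C(45, 6) · 2^{1 − 15} = 8145060 · 1/16384 = 2036265/4096.
Numerically: E[X] ≈ 497.1350.

E[X] = C(45,6)·2^(1−C(6,2)) = 2036265/4096 ≈ 497.1350.


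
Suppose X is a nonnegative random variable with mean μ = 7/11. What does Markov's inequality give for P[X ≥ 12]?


μ = E[X] = 7/11, a = 12.
Markov: P[X ≥ 12] ≤ μ/a = (7/11)/12 = 7/132.
Numerically: ≈ 0.0530.
(Since a = 12 > μ = 0.6364, the bound 7/132 is < 1 and informative.)

P[X ≥ 12] ≤ 7/132 ≈ 0.0530.


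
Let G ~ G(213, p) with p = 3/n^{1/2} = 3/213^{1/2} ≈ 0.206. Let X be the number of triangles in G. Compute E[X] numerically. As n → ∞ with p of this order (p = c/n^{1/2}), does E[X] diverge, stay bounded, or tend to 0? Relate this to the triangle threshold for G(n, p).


Number of potential triangles: C(213, 3) = 1587986.
Each occurs with probability p³ ≈ (0.206)³ ≈ 8.68549e-03.
By linearity: E[X] = C(213, 3)·p³ ≈ 1587986 · 8.68549e-03 ≈ 13792.438.
Since α = 1/2 < 1, p = c/n^{1/2} ≫ 1/n is above the triangle threshold p ~ 1/n. Asymptotically E[X] ~ (c³/6)·n^{3(1−α)} = (3³/6)·n^{1.5} → ∞; triangles are abundant w.h.p.

E[X] ≈ 13792.438; in regime p = Θ(1/n^{1/2}) E[X] diverges (above the triangle threshold p ~ 1/n).


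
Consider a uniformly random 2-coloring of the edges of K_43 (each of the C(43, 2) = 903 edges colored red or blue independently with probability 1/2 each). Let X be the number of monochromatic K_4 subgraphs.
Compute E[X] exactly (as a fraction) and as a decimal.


Let X = Σ_S X_S over the C(43, 4) = 123410 subsets S of size 4, where X_S = 1 if the K_4 on S is monochromatic.
For a fixed S, the K_4 on S has C(4, 2) = 6 edges. P[all 6 edges red] = (1/2)^6, and likewise for blue, so P[monochromatic] = 2·(1/2)^6 = 2^{1 − 6} = 1/32.
By linearity of expectation: E[X] = C(43, 4) · 2^{1 − 6} = 123410 · 1/32 = 61705/16.
Numerically: E[X] ≈ 3856.562500.

E[X] = C(43,4)·2^(1−C(4,2)) = 61705/16 ≈ 3856.562500.


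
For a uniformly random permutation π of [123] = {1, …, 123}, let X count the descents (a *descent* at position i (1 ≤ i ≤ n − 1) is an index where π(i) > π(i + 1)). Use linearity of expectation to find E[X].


Write X = Σ X_I over i = 1, …, 122, with X_I the indicator of one descent.
There are 122 indicators.
For each fixed i, the pair (π(i), π(i+1)) is a uniformly random ordered pair of distinct values from {1, …, 123}; by symmetry P[π(i) > π(i+1)] = 1/2.
By linearity: E[X] = 122 · (1/2) = (123 − 1) · (1/2) = 61 ≈ 61.0000.

E[X] = 61 = 61.0000.


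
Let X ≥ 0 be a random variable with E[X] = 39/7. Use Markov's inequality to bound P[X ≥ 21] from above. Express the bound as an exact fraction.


μ = E[X] = 39/7, a = 21.
Markov: P[X ≥ 21] ≤ μ/a = (39/7)/21 = 13/49.
Numerically: ≈ 0.265.
(Since a = 21 > μ = 5.571, the bound 13/49 is < 1 and informative.)

P[X ≥ 21] ≤ 13/49 ≈ 0.265.


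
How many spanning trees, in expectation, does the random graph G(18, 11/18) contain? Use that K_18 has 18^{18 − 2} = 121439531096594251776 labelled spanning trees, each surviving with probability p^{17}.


K_18 has 18^{18 − 2} = 121439531096594251776 labelled spanning trees.
For each such spanning tree H, let X_H = 1 if all 17 edges of H are present in G. Then P[X_H = 1] = p^{17} = (11/18)^{17} = 505447028499293771/2185911559738696531968.
By linearity: E[X] = Σ_H E[X_H] = 121439531096594251776 · p^{17} = 121439531096594251776 · 505447028499293771/2185911559738696531968 = 505447028499293771/18.
Numerically: E[X] ≈ 2.81e+16.

E[X] = 121439531096594251776 · (11/18)^{17} = 505447028499293771/18 ≈ 2.81e+16.


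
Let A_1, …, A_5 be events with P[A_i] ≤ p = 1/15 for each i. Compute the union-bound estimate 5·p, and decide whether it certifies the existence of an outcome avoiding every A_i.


Union bound: P[∪_{i=1}^{5} A_i] ≤ Σ_i P[A_i] ≤ 5·p = 5·(1/15) = 1/3.
Numerically: 1/3 ≈ 0.333333.
Is 1/3 < 1? YES.
Since P[∪ A_i] ≤ 1/3 < 1, the complement has P[∩ A_i^c] ≥ 1 − 1/3 = 2/3 > 0, so some outcome avoids every A_i.

5·p = 1/3 ≈ 0.333333; existence CERTIFIED by the union bound.


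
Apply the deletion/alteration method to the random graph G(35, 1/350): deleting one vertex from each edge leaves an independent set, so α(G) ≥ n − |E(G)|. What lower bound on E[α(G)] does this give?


E[|E(G)|] = C(35, 2)·p = 595 · (1/350) = 17/10.
E[α(G)] ≥ n − E[|E(G)|] = 35 − 17/10 = 333/10.
Numerically: ≈ 33.300000.
(This is only a lower bound; the true E[α(G)] may be larger.)

E[α(G)] ≥ 333/10 ≈ 33.300000.


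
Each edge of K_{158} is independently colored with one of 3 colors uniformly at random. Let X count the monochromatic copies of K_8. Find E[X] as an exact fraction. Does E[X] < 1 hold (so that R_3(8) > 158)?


E[X] = C(158, 8) · 3^{1 − 28} = 8044984271181 · 3^{−27} = 8044984271181/7625597484987.
As a reduced fraction: E[X] = 2681661423727/2541865828329 ≈ 1.0549972.
Is E[X] < 1? NO.
Since E[X] ≥ 1, the first-moment bound is inconclusive at n = 158; it does NOT by itself certify R_3(8) > 158.

E[X] = 2681661423727/2541865828329 ≈ 1.0549972; E[X] ≥ 1; first-moment method inconclusive here.


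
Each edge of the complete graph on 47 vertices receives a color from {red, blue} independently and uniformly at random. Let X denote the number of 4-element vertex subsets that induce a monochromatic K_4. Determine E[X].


Let X = Σ_S X_S over the C(47, 4) = 178365 subsets S of size 4, where X_S = 1 if the K_4 on S is monochromatic.
For a fixed S, the K_4 on S has C(4, 2) = 6 edges. P[all 6 edges red] = (1/2)^6, and likewise for blue, so P[monochromatic] = 2·(1/2)^6 = 2^{1 − 6} = 1/32.
Summing: E[X] = C(47, 4) · 2^{1 − 6} = 178365 · 1/32 = 178365/32.
Numerically: E[X] ≈ 5573.9062.

E[X] = C(47,4)·2^(1−C(4,2)) = 178365/32 ≈ 5573.9062.


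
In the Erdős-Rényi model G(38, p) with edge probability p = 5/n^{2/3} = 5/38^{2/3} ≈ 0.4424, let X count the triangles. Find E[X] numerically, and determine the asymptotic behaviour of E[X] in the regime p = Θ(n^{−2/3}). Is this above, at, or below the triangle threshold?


Number of potential triangles: C(38, 3) = 8436.
Each occurs with probability p³ ≈ (0.4424)³ ≈ 8.656510e-02.
By linearity: E[X] = C(38, 3)·p³ ≈ 8436 · 8.656510e-02 ≈ 730.2632.
Since α = 2/3 < 1, p = c/n^{2/3} ≫ 1/n is above the triangle threshold p ~ 1/n. Asymptotically E[X] ~ (c³/6)·n^{3(1−α)} = (5³/6)·n^{1} → ∞; triangles are abundant w.h.p.

E[X] ≈ 730.2632; in regime p = Θ(1/n^{2/3}) E[X] diverges (above the triangle threshold p ~ 1/n).


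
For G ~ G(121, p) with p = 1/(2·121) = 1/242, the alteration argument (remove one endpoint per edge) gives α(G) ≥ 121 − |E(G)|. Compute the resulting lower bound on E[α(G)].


E[|E(G)|] = C(121, 2)·p = 7260 · (1/242) = 30.
E[α(G)] ≥ n − E[|E(G)|] = 121 − 30 = 91.
Numerically: ≈ 91.000.
(This is only a lower bound; the true E[α(G)] may be larger.)

E[α(G)] ≥ 91 ≈ 91.000.


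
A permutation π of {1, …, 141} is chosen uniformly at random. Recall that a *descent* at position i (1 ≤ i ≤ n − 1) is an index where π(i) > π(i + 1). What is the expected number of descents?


Write X = Σ X_I over i = 1, …, 140, with X_I the indicator of one descent.
There are 140 indicators.
For each fixed i, the pair (π(i), π(i+1)) is a uniformly random ordered pair of distinct values from {1, …, 141}; by symmetry P[π(i) > π(i+1)] = 1/2.
By linearity: E[X] = 140 · (1/2) = (141 − 1) · (1/2) = 70 ≈ 70.00000.

E[X] = 70 = 70.00000.


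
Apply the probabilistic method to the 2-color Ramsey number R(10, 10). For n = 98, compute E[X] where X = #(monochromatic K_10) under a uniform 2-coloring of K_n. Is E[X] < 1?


E[X] = C(98, 10) · 2^{1 − 45} = 14005614014756 · 2^{−44} = 14005614014756/17592186044416.
As a reduced fraction: E[X] = 3501403503689/4398046511104 ≈ 0.79613.
Is E[X] < 1? YES.
Since E[X] < 1, there exists a 2-coloring of K_{98} with no monochromatic K_10; hence R(10, 10) > 98.

E[X] = 3501403503689/4398046511104 ≈ 0.79613; E[X] < 1, so R(10, 10) > 98.


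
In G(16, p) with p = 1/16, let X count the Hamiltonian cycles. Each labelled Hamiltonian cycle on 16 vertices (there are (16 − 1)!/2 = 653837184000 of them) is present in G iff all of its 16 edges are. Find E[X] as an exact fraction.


K_16 has (16 − 1)!/2 = 653837184000 labelled Hamiltonian cycles.
For each such Hamiltonian cycle H, let X_H = 1 if all 16 edges of H are present in G. Then P[X_H = 1] = p^{16} = (1/16)^{16} = 1/18446744073709551616.
Summing the indicators: E[X] = Σ_H E[X_H] = 653837184000 · p^{16} = 653837184000 · 1/18446744073709551616 = 638512875/18014398509481984.
Numerically: E[X] ≈ 3.544e-08.

E[X] = 653837184000 · (1/16)^{16} = 638512875/18014398509481984 ≈ 3.544e-08.


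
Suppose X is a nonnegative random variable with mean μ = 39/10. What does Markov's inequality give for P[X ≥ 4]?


μ = E[X] = 39/10, a = 4.
Markov: P[X ≥ 4] ≤ μ/a = (39/10)/4 = 39/40.
Numerically: ≈ 0.97500.
(Since a = 4 > μ = 3.90000, the bound 39/40 is < 1 and informative.)

P[X ≥ 4] ≤ 39/40 ≈ 0.97500.


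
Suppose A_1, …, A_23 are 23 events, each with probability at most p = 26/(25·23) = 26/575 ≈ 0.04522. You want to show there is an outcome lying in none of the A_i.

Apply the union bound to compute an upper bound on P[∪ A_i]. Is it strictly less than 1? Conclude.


Union bound: P[∪_{i=1}^{23} A_i] ≤ Σ_i P[A_i] ≤ 23·p = 23·(26/575) = 26/25.
Numerically: 26/25 ≈ 1.04000.
Is 26/25 < 1? NO.
Since the bound 26/25 is ≥ 1, the union bound is uninformative here; it does NOT by itself certify existence.

23·p = 26/25 ≈ 1.04000; existence NOT certified by the union bound.


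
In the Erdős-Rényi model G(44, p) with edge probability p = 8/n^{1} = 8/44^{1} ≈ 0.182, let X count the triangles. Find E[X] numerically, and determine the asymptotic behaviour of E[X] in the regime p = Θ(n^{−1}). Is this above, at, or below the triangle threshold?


Number of potential triangles: C(44, 3) = 13244.
Each occurs with probability p³ ≈ (0.182)³ ≈ 6.01052e-03.
By linearity: E[X] = C(44, 3)·p³ ≈ 13244 · 6.01052e-03 ≈ 79.603.
Here α = 1, so p = 8/n is exactly at the triangle threshold p ~ 1/n. Asymptotically E[X] → c³/6 = 8³/6 = 256/3 ≈ 85.333, a bounded constant. In this regime the triangle count is asymptotically Poisson(c³/6).

E[X] ≈ 79.603; in regime p = Θ(1/n^{1}) E[X] stays bounded (at the triangle threshold p ~ 1/n).


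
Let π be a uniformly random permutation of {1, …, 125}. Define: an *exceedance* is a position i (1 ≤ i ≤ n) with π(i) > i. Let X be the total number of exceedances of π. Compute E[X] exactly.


Write X = Σ_{i=1}^{125} X_i, where X_i = 1_{π(i) > i}.
For each fixed i, π(i) is uniform over {1, …, 125} (marginal of a uniform permutation), so P[π(i) > i] = (n − i)/n. Summing: Σ_{i=1}^{125} (n − i)/n = (0 + 1 + … + 124)/125 = 125(125 − 1)/(2·125) = (125 − 1)/2.
Hence E[X] = Σ_{i=1}^{125} (125 − i)/125 = 62 ≈ 62.000.

E[X] = 62 = 62.000.


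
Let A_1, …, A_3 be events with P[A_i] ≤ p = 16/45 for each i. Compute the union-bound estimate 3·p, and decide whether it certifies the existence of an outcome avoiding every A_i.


Union bound: P[∪_{i=1}^{3} A_i] ≤ Σ_i P[A_i] ≤ 3·p = 3·(16/45) = 16/15.
Numerically: 16/15 ≈ 1.0666667.
Is 16/15 < 1? NO.
Since the bound 16/15 is ≥ 1, the union bound is uninformative here; it does NOT by itself certify existence.

3·p = 16/15 ≈ 1.0666667; existence NOT certified by the union bound.


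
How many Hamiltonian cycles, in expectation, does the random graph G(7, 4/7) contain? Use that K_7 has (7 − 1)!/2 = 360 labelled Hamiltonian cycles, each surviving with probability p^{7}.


K_7 has (7 − 1)!/2 = 360 labelled Hamiltonian cycles.
For each such Hamiltonian cycle H, let X_H = 1 if all 7 edges of H are present in G. Then P[X_H = 1] = p^{7} = (4/7)^{7} = 16384/823543.
By linearity of expectation: E[X] = Σ_H E[X_H] = 360 · p^{7} = 360 · 16384/823543 = 5898240/823543.
Numerically: E[X] ≈ 7.16.

E[X] = 360 · (4/7)^{7} = 5898240/823543 ≈ 7.16.


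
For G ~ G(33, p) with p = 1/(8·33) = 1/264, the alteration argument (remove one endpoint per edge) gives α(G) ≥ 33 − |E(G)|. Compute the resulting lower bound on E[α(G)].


E[|E(G)|] = C(33, 2)·p = 528 · (1/264) = 2.
E[α(G)] ≥ n − E[|E(G)|] = 33 − 2 = 31.
Numerically: ≈ 31.0000.
(This is only a lower bound; the true E[α(G)] may be larger.)

E[α(G)] ≥ 31 ≈ 31.0000.


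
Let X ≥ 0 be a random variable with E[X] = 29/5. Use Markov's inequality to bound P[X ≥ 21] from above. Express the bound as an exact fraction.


μ = E[X] = 29/5, a = 21.
Markov: P[X ≥ 21] ≤ μ/a = (29/5)/21 = 29/105.
Numerically: ≈ 0.27619.
(Since a = 21 > μ = 5.80000, the bound 29/105 is < 1 and informative.)

P[X ≥ 21] ≤ 29/105 ≈ 0.27619.


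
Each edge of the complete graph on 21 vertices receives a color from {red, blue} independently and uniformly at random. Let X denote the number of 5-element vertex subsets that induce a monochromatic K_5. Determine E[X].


Let X = Σ_S X_S over the C(21, 5) = 20349 subsets S of size 5, where X_S = 1 if the K_5 on S is monochromatic.
For a fixed S, the K_5 on S has C(5, 2) = 10 edges. P[all 10 edges red] = (1/2)^10, and likewise for blue, so P[monochromatic] = 2·(1/2)^10 = 2^{1 − 10} = 1/512.
By linearity of expectation: E[X] = C(21, 5) · 2^{1 − 10} = 20349 · 1/512 = 20349/512.
Numerically: E[X] ≈ 39.74414.

E[X] = C(21,5)·2^(1−C(5,2)) = 20349/512 ≈ 39.74414.


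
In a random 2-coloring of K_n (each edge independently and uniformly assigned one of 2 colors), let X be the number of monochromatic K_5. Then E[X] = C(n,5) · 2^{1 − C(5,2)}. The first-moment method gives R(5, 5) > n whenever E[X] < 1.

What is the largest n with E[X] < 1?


We need C(n, 5) · 2^{1 − 10} < 1, i.e. C(n, 5) < 2^{10 − 1} = 512.
Check values of n near the boundary:
  n = 9: C(9, 5) = 126; 126 < 512? YES
  n = 10: C(10, 5) = 252; 252 < 512? YES
  n = 11: C(11, 5) = 462; 462 < 512? YES
  n = 12: C(12, 5) = 792; 792 < 512? NO
The largest n with C(n, 5) < 512 is n = 11 (where E[X] = 231/256 ≈ 0.9023438). Hence R(5, 5) > 11, i.e. R(5, 5) ≥ 12.

Largest n = 11; hence R(5, 5) > 11.


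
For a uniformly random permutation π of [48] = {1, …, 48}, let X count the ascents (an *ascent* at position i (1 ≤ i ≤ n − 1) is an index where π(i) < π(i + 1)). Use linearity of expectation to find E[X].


Write X = Σ X_I over i = 1, …, 47, with X_I the indicator of one ascent.
There are 47 indicators.
For each fixed i, the pair (π(i), π(i+1)) is a uniformly random ordered pair of distinct values from {1, …, 48}; by symmetry P[π(i) < π(i+1)] = 1/2.
By linearity: E[X] = 47 · (1/2) = (48 − 1) · (1/2) = 47/2 ≈ 23.5000.

E[X] = 47/2 = 23.5000.


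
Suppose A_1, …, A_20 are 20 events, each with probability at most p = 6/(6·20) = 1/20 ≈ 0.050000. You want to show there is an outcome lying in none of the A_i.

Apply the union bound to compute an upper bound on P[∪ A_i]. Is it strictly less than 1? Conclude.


Union bound: P[∪_{i=1}^{20} A_i] ≤ Σ_i P[A_i] ≤ 20·p = 20·(1/20) = 1.
Numerically: 1 ≈ 1.000000.
Is 1 < 1? NO.
Since the bound 1 is ≥ 1, the union bound is uninformative here; it does NOT by itself certify existence.

20·p = 1 ≈ 1.000000; existence NOT certified by the union bound.


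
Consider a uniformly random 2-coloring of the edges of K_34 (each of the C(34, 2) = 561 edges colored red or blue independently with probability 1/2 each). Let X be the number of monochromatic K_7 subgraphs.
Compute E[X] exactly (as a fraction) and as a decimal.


Let X = Σ_S X_S over the C(34, 7) = 5379616 subsets S of size 7, where X_S = 1 if the K_7 on S is monochromatic.
For a fixed S, the K_7 on S has C(7, 2) = 21 edges. P[all 21 edges red] = (1/2)^21, and likewise for blue, so P[monochromatic] = 2·(1/2)^21 = 2^{1 − 21} = 1/1048576.
Summing: E[X] = C(34, 7) · 2^{1 − 21} = 5379616 · 1/1048576 = 168113/32768.
Numerically: E[X] ≈ 5.1304.

E[X] = C(34,7)·2^(1−C(7,2)) = 168113/32768 ≈ 5.1304.


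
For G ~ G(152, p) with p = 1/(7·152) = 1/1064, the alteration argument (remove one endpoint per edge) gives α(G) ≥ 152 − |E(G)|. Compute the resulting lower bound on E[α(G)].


E[|E(G)|] = C(152, 2)·p = 11476 · (1/1064) = 151/14.
E[α(G)] ≥ n − E[|E(G)|] = 152 − 151/14 = 1977/14.
Numerically: ≈ 141.214286.
(This is only a lower bound; the true E[α(G)] may be larger.)

E[α(G)] ≥ 1977/14 ≈ 141.214286.


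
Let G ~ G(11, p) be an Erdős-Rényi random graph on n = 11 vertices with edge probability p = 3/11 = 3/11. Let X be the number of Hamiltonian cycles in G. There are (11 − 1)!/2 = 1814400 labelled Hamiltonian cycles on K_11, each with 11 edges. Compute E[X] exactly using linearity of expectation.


K_11 has (11 − 1)!/2 = 1814400 labelled Hamiltonian cycles.
For each such Hamiltonian cycle H, let X_H = 1 if all 11 edges of H are present in G. Then P[X_H = 1] = p^{11} = (3/11)^{11} = 177147/285311670611.
By linearity: E[X] = Σ_H E[X_H] = 1814400 · p^{11} = 1814400 · 177147/285311670611 = 321415516800/285311670611.
Numerically: E[X] ≈ 1.1265.

E[X] = 1814400 · (3/11)^{11} = 321415516800/285311670611 ≈ 1.1265.


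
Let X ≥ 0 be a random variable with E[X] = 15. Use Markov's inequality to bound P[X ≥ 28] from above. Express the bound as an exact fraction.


μ = E[X] = 15, a = 28.
Markov: P[X ≥ 28] ≤ μ/a = (15)/28 = 15/28.
Numerically: ≈ 0.535714.
(Since a = 28 > μ = 15.000000, the bound 15/28 is < 1 and informative.)

P[X ≥ 28] ≤ 15/28 ≈ 0.535714.


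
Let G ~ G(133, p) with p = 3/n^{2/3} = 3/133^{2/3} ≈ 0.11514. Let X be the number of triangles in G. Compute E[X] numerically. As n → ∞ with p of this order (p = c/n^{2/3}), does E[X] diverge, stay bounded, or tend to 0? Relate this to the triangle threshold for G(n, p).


Number of potential triangles: C(133, 3) = 383306.
Each occurs with probability p³ ≈ (0.11514)³ ≈ 1.5263723e-03.
By linearity: E[X] = C(133, 3)·p³ ≈ 383306 · 1.5263723e-03 ≈ 585.06767.
Since α = 2/3 < 1, p = c/n^{2/3} ≫ 1/n is above the triangle threshold p ~ 1/n. Asymptotically E[X] ~ (c³/6)·n^{3(1−α)} = (3³/6)·n^{1} → ∞; triangles are abundant w.h.p.

E[X] ≈ 585.06767; in regime p = Θ(1/n^{2/3}) E[X] diverges (above the triangle threshold p ~ 1/n).


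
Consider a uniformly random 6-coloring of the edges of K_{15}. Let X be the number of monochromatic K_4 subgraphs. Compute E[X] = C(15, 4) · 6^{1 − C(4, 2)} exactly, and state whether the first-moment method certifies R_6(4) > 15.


E[X] = C(15, 4) · 6^{1 − 6} = 1365 · 6^{−5} = 1365/7776.
As a reduced fraction: E[X] = 455/2592 ≈ 0.1755.
Is E[X] < 1? YES.
Since E[X] < 1, there exists a 6-coloring of K_{15} with no monochromatic K_4; hence R_6(4) > 15.

E[X] = 455/2592 ≈ 0.1755; E[X] < 1, so R_6(4) > 15.


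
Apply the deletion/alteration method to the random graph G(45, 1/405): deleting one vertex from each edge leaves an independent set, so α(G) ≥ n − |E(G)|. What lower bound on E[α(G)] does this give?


E[|E(G)|] = C(45, 2)·p = 990 · (1/405) = 22/9.
E[α(G)] ≥ n − E[|E(G)|] = 45 − 22/9 = 383/9.
Numerically: ≈ 42.5556.
(This is only a lower bound; the true E[α(G)] may be larger.)

E[α(G)] ≥ 383/9 ≈ 42.5556.


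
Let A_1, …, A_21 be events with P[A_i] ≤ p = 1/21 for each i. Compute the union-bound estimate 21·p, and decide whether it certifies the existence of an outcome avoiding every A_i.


Union bound: P[∪_{i=1}^{21} A_i] ≤ Σ_i P[A_i] ≤ 21·p = 21·(1/21) = 1.
Numerically: 1 ≈ 1.0000.
Is 1 < 1? NO.
Since the bound 1 is ≥ 1, the union bound is uninformative here; it does NOT by itself certify existence.

21·p = 1 ≈ 1.0000; existence NOT certified by the union bound.


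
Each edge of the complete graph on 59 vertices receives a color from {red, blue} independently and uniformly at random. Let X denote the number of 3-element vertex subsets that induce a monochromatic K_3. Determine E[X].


Let X = Σ_S X_S over the C(59, 3) = 32509 subsets S of size 3, where X_S = 1 if the K_3 on S is monochromatic.
For a fixed S, the K_3 on S has C(3, 2) = 3 edges. P[all 3 edges red] = (1/2)^3, and likewise for blue, so P[monochromatic] = 2·(1/2)^3 = 2^{1 − 3} = 1/4.
Summing: E[X] = C(59, 3) · 2^{1 − 3} = 32509 · 1/4 = 32509/4.
Numerically: E[X] ≈ 8127.25000.

E[X] = C(59,3)·2^(1−C(3,2)) = 32509/4 ≈ 8127.25000.


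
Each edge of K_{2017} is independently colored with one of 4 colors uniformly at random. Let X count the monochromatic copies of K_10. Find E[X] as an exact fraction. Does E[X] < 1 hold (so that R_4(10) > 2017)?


E[X] = C(2017, 10) · 4^{1 − 45} = 300324964434452596180990448 · 4^{−44} = 300324964434452596180990448/309485009821345068724781056.
As a reduced fraction: E[X] = 18770310277153287261311903/19342813113834066795298816 ≈ 0.9704.
Is E[X] < 1? YES.
Since E[X] < 1, there exists a 4-coloring of K_{2017} with no monochromatic K_10; hence R_4(10) > 2017.

E[X] = 18770310277153287261311903/19342813113834066795298816 ≈ 0.9704; E[X] < 1, so R_4(10) > 2017.


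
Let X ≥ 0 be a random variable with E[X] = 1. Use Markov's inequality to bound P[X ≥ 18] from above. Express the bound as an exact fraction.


μ = E[X] = 1, a = 18.
Markov: P[X ≥ 18] ≤ μ/a = (1)/18 = 1/18.
Numerically: ≈ 0.05556.
(Since a = 18 > μ = 1.00000, the bound 1/18 is < 1 and informative.)

P[X ≥ 18] ≤ 1/18 ≈ 0.05556.


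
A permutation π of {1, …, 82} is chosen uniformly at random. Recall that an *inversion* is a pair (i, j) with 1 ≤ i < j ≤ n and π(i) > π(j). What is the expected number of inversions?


Write X = Σ X_I over the C(82, 2) = 3321 pairs i < j, with X_I the indicator of one inversion.
There are 3321 indicators.
For each fixed pair i < j, the values π(i) and π(j) are two distinct elements of {1, …, 82} in uniformly random order; by symmetry P[π(i) > π(j)] = 1/2.
By linearity: E[X] = 3321 · (1/2) = C(82, 2) · (1/2) = 3321/2 = 3321/2 ≈ 1660.500000.

E[X] = 3321/2 = 1660.500000.


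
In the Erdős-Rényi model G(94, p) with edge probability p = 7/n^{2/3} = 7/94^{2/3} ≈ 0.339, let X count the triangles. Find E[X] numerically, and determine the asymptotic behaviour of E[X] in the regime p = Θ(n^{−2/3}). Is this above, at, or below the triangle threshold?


Number of potential triangles: C(94, 3) = 134044.
Each occurs with probability p³ ≈ (0.339)³ ≈ 3.88185e-02.
By linearity: E[X] = C(94, 3)·p³ ≈ 134044 · 3.88185e-02 ≈ 5203.383.
Since α = 2/3 < 1, p = c/n^{2/3} ≫ 1/n is above the triangle threshold p ~ 1/n. Asymptotically E[X] ~ (c³/6)·n^{3(1−α)} = (7³/6)·n^{1} → ∞; triangles are abundant w.h.p.

E[X] ≈ 5203.383; in regime p = Θ(1/n^{2/3}) E[X] diverges (above the triangle threshold p ~ 1/n).


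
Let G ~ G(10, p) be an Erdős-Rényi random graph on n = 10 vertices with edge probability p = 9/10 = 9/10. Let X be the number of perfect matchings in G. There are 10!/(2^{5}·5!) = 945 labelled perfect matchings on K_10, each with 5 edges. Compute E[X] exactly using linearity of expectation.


K_10 has 10!/(2^{5}·5!) = 945 labelled perfect matchings.
For each such perfect matching H, let X_H = 1 if all 5 edges of H are present in G. Then P[X_H = 1] = p^{5} = (9/10)^{5} = 59049/100000.
By linearity of expectation: E[X] = Σ_H E[X_H] = 945 · p^{5} = 945 · 59049/100000 = 11160261/20000.
Numerically: E[X] ≈ 558.013.

E[X] = 945 · (9/10)^{5} = 11160261/20000 ≈ 558.013.


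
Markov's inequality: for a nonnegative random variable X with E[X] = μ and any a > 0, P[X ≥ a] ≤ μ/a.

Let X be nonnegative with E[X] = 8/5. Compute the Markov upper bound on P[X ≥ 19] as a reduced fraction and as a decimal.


μ = E[X] = 8/5, a = 19.
Markov: P[X ≥ 19] ≤ μ/a = (8/5)/19 = 8/95.
Numerically: ≈ 0.0842.
(Since a = 19 > μ = 1.6000, the bound 8/95 is < 1 and informative.)

P[X ≥ 19] ≤ 8/95 ≈ 0.0842.


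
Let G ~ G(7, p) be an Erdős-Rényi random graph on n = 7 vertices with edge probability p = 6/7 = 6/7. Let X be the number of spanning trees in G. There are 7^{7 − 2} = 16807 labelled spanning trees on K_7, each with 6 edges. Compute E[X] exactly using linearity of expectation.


K_7 has 7^{7 − 2} = 16807 labelled spanning trees.
For each such spanning tree H, let X_H = 1 if all 6 edges of H are present in G. Then P[X_H = 1] = p^{6} = (6/7)^{6} = 46656/117649.
By linearity: E[X] = Σ_H E[X_H] = 16807 · p^{6} = 16807 · 46656/117649 = 46656/7.
Numerically: E[X] ≈ 6665.14.

E[X] = 16807 · (6/7)^{6} = 46656/7 ≈ 6665.14.


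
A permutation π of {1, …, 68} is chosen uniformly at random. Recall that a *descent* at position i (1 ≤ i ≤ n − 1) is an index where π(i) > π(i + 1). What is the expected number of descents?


Write X = Σ X_I over i = 1, …, 67, with X_I the indicator of one descent.
There are 67 indicators.
For each fixed i, the pair (π(i), π(i+1)) is a uniformly random ordered pair of distinct values from {1, …, 68}; by symmetry P[π(i) > π(i+1)] = 1/2.
By linearity: E[X] = 67 · (1/2) = (68 − 1) · (1/2) = 67/2 ≈ 33.500.

E[X] = 67/2 = 33.500.


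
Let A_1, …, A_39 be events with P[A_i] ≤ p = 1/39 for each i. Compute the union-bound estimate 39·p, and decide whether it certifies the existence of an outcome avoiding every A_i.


Union bound: P[∪_{i=1}^{39} A_i] ≤ Σ_i P[A_i] ≤ 39·p = 39·(1/39) = 1.
Numerically: 1 ≈ 1.00000.
Is 1 < 1? NO.
Since the bound 1 is ≥ 1, the union bound is uninformative here; it does NOT by itself certify existence.

39·p = 1 ≈ 1.00000; existence NOT certified by the union bound.


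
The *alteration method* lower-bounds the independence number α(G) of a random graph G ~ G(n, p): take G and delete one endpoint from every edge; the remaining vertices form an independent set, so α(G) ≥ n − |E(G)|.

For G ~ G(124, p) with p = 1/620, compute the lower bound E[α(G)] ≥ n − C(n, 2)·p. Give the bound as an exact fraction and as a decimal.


E[|E(G)|] = C(124, 2)·p = 7626 · (1/620) = 123/10.
E[α(G)] ≥ n − E[|E(G)|] = 124 − 123/10 = 1117/10.
Numerically: ≈ 111.70000.
(This is only a lower bound; the true E[α(G)] may be larger.)

E[α(G)] ≥ 1117/10 ≈ 111.70000.


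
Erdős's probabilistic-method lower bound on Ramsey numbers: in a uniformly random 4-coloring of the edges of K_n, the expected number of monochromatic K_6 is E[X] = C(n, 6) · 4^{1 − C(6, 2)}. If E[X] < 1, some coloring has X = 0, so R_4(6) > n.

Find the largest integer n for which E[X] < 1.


We need C(n, 6) · 4^{1 − 15} < 1, i.e. C(n, 6) < 4^{15 − 1} = 268435456.
Check values of n near the boundary:
  n = 77: C(77, 6) = 237093780; 237093780 < 268435456? YES
  n = 78: C(78, 6) = 256851595; 256851595 < 268435456? YES
  n = 79: C(79, 6) = 277962685; 277962685 < 268435456? NO
  n = 80: C(80, 6) = 300500200; 300500200 < 268435456? NO
  n = 81: C(81, 6) = 324540216; 324540216 < 268435456? NO
The largest n with C(n, 6) < 268435456 is n = 78 (where E[X] = 256851595/268435456 ≈ 0.9568). Hence R_4(6) > 78, i.e. R_4(6) ≥ 79.

Largest n = 78; hence R_4(6) > 78.


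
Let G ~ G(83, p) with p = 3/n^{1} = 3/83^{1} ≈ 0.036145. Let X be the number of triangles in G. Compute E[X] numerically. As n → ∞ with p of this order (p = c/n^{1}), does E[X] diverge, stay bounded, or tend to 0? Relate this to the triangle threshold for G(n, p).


Number of potential triangles: C(83, 3) = 91881.
Each occurs with probability p³ ≈ (0.036145)³ ≈ 4.7220381e-05.
By linearity: E[X] = C(83, 3)·p³ ≈ 91881 · 4.7220381e-05 ≈ 4.33866.
Here α = 1, so p = 3/n is exactly at the triangle threshold p ~ 1/n. Asymptotically E[X] → c³/6 = 3³/6 = 9/2 ≈ 4.50000, a bounded constant. In this regime the triangle count is asymptotically Poisson(c³/6).

E[X] ≈ 4.33866; in regime p = Θ(1/n^{1}) E[X] stays bounded (at the triangle threshold p ~ 1/n).


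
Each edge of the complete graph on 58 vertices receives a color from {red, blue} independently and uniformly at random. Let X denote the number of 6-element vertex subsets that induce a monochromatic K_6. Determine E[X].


Let X = Σ_S X_S over the C(58, 6) = 40475358 subsets S of size 6, where X_S = 1 if the K_6 on S is monochromatic.
For a fixed S, the K_6 on S has C(6, 2) = 15 edges. P[all 15 edges red] = (1/2)^15, and likewise for blue, so P[monochromatic] = 2·(1/2)^15 = 2^{1 − 15} = 1/16384.
Summing: E[X] = C(58, 6) · 2^{1 − 15} = 40475358 · 1/16384 = 20237679/8192.
Numerically: E[X] ≈ 2470.41980.

E[X] = C(58,6)·2^(1−C(6,2)) = 20237679/8192 ≈ 2470.41980.


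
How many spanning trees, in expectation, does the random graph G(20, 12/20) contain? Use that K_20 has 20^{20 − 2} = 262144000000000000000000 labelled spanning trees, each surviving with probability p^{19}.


K_20 has 20^{20 − 2} = 262144000000000000000000 labelled spanning trees.
For each such spanning tree H, let X_H = 1 if all 19 edges of H are present in G. Then P[X_H = 1] = p^{19} = (3/5)^{19} = 1162261467/19073486328125.
Summing the indicators: E[X] = Σ_H E[X_H] = 262144000000000000000000 · p^{19} = 262144000000000000000000 · 1162261467/19073486328125 = 79869999842655731712/5.
Numerically: E[X] ≈ 1.5974e+19.

E[X] = 262144000000000000000000 · (3/5)^{19} = 79869999842655731712/5 ≈ 1.5974e+19.


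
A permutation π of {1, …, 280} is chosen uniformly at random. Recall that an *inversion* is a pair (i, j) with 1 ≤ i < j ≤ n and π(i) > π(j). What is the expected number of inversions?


Write X = Σ X_I over the C(280, 2) = 39060 pairs i < j, with X_I the indicator of one inversion.
There are 39060 indicators.
For each fixed pair i < j, the values π(i) and π(j) are two distinct elements of {1, …, 280} in uniformly random order; by symmetry P[π(i) > π(j)] = 1/2.
By linearity: E[X] = 39060 · (1/2) = C(280, 2) · (1/2) = 39060/2 = 19530 ≈ 19530.00000.

E[X] = 19530 = 19530.00000.


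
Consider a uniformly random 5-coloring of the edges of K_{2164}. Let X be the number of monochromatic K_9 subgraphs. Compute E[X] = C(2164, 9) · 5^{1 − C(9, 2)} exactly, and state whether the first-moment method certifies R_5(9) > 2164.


E[X] = C(2164, 9) · 5^{1 − 36} = 2820446946663120530187432 · 5^{−35} = 2820446946663120530187432/2910383045673370361328125.
As a reduced fraction: E[X] = 2820446946663120530187432/2910383045673370361328125 ≈ 0.969098.
Is E[X] < 1? YES.
Since E[X] < 1, there exists a 5-coloring of K_{2164} with no monochromatic K_9; hence R_5(9) > 2164.

E[X] = 2820446946663120530187432/2910383045673370361328125 ≈ 0.969098; E[X] < 1, so R_5(9) > 2164.
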